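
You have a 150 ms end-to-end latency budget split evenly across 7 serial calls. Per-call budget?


Formula: per_stage = total_budget / stages
per_stage = 150 / 7
per_stage = 21.43 ms

21.43 ms


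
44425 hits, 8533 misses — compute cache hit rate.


Formula: hit rate = hits / (hits + misses) * 100
hit rate = 44425 / (44425 + 8533) * 100
hit rate = 44425 / 52958 * 100
hit rate = 83.89%

83.89%


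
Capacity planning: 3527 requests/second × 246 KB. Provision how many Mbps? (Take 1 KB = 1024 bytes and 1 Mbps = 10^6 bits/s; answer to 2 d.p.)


Formula: Mbps = payload_bytes * RPS * 8 / 1e6
Payload per request = 246 KB = 246 * 1024 = 251904 bytes
Total bytes/sec = 251904 * 3527 = 888465408
Total bits/sec = 888465408 * 8 = 7107723264
Mbps = 7107723264 / 1e6 = 7107.72

7107.72 Mbps


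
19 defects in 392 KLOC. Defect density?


Defect density = defects / KLOC
Defect density = 19 / 392
Defect density = 0.048 defects/KLOC

0.048 defects/KLOC


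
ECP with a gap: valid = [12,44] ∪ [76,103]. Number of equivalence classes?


Valid ranges: [12,44] and [76,103]
Class 1: x < 12 — invalid
Class 2: 12 ≤ x ≤ 44 — valid
Class 3: 44 < x < 76 — invalid (gap between ranges)
Class 4: 76 ≤ x ≤ 103 — valid
Class 5: x > 103 — invalid
Total equivalence classes: 5

5 equivalence classes


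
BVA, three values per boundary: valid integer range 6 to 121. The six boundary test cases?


Range: [6, 121]
Boundaries: just below min, min, min+1, max-1, max, just above max
Values: [5, 6, 7, 120, 121, 122]

[5, 6, 7, 120, 121, 122]


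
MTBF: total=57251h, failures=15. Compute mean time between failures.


Formula: MTBF = Total operating time / Number of failures
MTBF = 57251 / 15
MTBF = 3816.73 hours

3816.73 hours


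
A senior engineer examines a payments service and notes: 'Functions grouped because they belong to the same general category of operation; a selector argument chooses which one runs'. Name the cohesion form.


Reasoning: Grouped by category of activity, not by data or sequence
Type: Logical cohesion

Logical cohesion


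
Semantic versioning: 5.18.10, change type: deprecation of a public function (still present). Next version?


Current: 5.18.10
Change category: 'deprecation of a public function (still present)' → minor bump
SemVer rule: minor bump → increment MINOR, reset PATCH to 0 (MAJOR unchanged)
New: 5.19.0

5.19.0


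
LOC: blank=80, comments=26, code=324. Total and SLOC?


Total LOC = blank + comment + code
Total LOC = 80 + 26 + 324 = 430
SLOC (source only) = code = 324

Total LOC: 430, SLOC: 324


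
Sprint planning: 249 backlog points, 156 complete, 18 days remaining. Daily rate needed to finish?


Formula: Required rate = Remaining points / Days left
Remaining = 249 - 156 = 93 points
Required rate = 93 / 18 = 5.17 points/day

5.17 points/day


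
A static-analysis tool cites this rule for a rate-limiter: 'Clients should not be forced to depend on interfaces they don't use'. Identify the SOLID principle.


This describes the Interface Segregation Principle (ISP)

Interface Segregation Principle (ISP)


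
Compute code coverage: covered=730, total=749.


Coverage = covered / total * 100
Coverage = 730 / 749 * 100
Coverage = 97.46%

97.46%


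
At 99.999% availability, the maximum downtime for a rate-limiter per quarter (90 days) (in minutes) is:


Formula: allowed downtime = period * (100 - SLA) / 100
Period (quarter (90 days)) = 129600 minutes
Unavailability fraction = (100 - 99.999) / 100
Allowed downtime = 129600 * (100 - 99.999) / 100
Allowed downtime = 1.296 minutes

1.296 minutes


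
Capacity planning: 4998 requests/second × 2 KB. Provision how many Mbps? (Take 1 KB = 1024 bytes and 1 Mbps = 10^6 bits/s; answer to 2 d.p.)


Formula: Mbps = payload_bytes * RPS * 8 / 1e6
Payload per request = 2 KB = 2 * 1024 = 2048 bytes
Total bytes/sec = 2048 * 4998 = 10235904
Total bits/sec = 10235904 * 8 = 81887232
Mbps = 81887232 / 1e6 = 81.89

81.89 Mbps


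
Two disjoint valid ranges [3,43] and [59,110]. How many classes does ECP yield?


Valid ranges: [3,43] and [59,110]
Class 1: x < 3 — invalid
Class 2: 3 ≤ x ≤ 43 — valid
Class 3: 43 < x < 59 — invalid (gap between ranges)
Class 4: 59 ≤ x ≤ 110 — valid
Class 5: x > 110 — invalid
Total equivalence classes: 5

5 equivalence classes


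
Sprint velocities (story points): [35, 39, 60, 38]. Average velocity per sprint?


Formula: Avg velocity = Total points / Number of sprints
Points: [35, 39, 60, 38]
Sum = 35 + 39 + 60 + 38 = 172
Avg velocity = 172 / 4 = 43.0 points/sprint

43.0 points/sprint


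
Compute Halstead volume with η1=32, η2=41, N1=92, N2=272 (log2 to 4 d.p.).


Formula: V = N * log2(η), where N = N1 + N2 and η = η1 + η2
η = 32 + 41 = 73
N = 92 + 272 = 364
log2(73) ≈ 6.1898
V = 364 * 6.1898 = 2253.09

2253.09


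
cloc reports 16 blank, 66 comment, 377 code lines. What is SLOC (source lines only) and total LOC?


Total LOC = blank + comment + code
Total LOC = 16 + 66 + 377 = 459
SLOC (source only) = code = 377

Total LOC: 459, SLOC: 377


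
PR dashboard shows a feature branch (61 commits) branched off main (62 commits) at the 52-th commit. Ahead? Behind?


Common ancestor: commit #52
feature commits after divergence: 61 - 52 = 9
main commits after divergence: 62 - 52 = 10
feature is 9 commits ahead of main
main is 10 commits ahead of feature

feature ahead: 9, main ahead: 10


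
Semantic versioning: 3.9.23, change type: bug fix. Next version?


Current: 3.9.23
Change category: 'bug fix' → patch bump
SemVer rule: patch bump → increment PATCH (MAJOR and MINOR unchanged)
New: 3.9.24

3.9.24


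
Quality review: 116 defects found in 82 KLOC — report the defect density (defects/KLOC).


Defect density = defects / KLOC
Defect density = 116 / 82
Defect density = 1.415 defects/KLOC

1.415 defects/KLOC


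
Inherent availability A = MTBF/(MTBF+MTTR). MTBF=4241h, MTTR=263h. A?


Availability = MTBF / (MTBF + MTTR)
Availability = 4241 / (4241 + 263)
Availability = 4241 / 4504
Availability = 94.1607%

94.1607%


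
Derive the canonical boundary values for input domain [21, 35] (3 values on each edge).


Range: [21, 35]
Boundaries: just below min, min, min+1, max-1, max, just above max
Values: [20, 21, 22, 34, 35, 36]

[20, 21, 22, 34, 35, 36]


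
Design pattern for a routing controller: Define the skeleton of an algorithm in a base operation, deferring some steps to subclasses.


This matches the Template Method pattern

Template Method


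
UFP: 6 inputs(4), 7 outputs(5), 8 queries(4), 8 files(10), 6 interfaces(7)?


UFP = EI*4 + EO*5 + EQ*4 + ILF*10 + EIF*7
UFP = 6*4 + 7*5 + 8*4 + 8*10 + 6*7
UFP = 24 + 35 + 32 + 80 + 42
UFP = 213

213


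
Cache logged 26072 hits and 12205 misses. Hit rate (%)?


Formula: hit rate = hits / (hits + misses) * 100
hit rate = 26072 / (26072 + 12205) * 100
hit rate = 26072 / 38277 * 100
hit rate = 68.11%

68.11%


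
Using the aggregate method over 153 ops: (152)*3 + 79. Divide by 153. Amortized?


Formula: Amortized cost = Total cost / Operations
Total cost = (152 * 3) + (1 * 79)
Total cost = 456 + 79 = 535
Amortized = 535 / 153 = 3.4967

3.4967


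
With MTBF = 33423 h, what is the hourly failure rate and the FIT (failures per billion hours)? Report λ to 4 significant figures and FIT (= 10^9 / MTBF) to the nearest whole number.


Formula: λ = 1 / MTBF; FIT = λ × 1e9 = 1e9 / MTBF
λ = 1 / 33423 ≈ 2.992e-05 failures/hour
FIT = 1e9 / 33423 ≈ 29920 failures per 1e9 hours (nearest whole number)

λ = 2.992e-05 /h, FIT = 29920


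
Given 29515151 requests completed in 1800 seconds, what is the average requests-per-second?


Formula: throughput = requests / seconds
throughput = 29515151 / 1800
throughput = 16397.31 requests/second

16397.31 requests/second


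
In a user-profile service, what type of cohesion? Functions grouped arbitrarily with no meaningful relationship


Reasoning: Worst: random grouping
Type: Coincidental cohesion

Coincidental cohesion


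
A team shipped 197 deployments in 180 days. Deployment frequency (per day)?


Formula: deployments per day = releases / days
= 197 / 180
= 1.094 deploys/day
(equivalently, 7.66 deploys/week)

1.094 deploys/day


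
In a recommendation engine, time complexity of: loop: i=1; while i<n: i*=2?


Reasoning: i doubles each step so iterations are log2(n)
Complexity: O(log n)

O(log n)


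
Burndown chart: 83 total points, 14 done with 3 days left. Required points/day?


Formula: Required rate = Remaining points / Days left
Remaining = 83 - 14 = 69 points
Required rate = 69 / 3 = 23.0 points/day

23.0 points/day


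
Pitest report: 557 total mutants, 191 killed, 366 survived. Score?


Mutation score = killed / total * 100
Mutation score = 191 / 557 * 100
Mutation score = 34.29%

34.29%


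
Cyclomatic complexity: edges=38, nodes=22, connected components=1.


Formula: V(G) = E - N + 2P
V(G) = 38 - 22 + 2*1
V(G) = 16 + 2
V(G) = 18

18


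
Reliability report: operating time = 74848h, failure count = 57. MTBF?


Formula: MTBF = Total operating time / Number of failures
MTBF = 74848 / 57
MTBF = 1313.12 hours

1313.12 hours


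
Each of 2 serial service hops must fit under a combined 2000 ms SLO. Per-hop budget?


Formula: per_stage = total_budget / stages
per_stage = 2000 / 2
per_stage = 1000.0 ms

1000.0 ms


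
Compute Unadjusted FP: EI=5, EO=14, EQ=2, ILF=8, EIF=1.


UFP = EI*4 + EO*5 + EQ*4 + ILF*10 + EIF*7
UFP = 5*4 + 14*5 + 2*4 + 8*10 + 1*7
UFP = 20 + 70 + 8 + 80 + 7
UFP = 185

185


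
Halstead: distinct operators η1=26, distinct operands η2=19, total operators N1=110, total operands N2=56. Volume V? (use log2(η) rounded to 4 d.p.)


Formula: V = N * log2(η), where N = N1 + N2 and η = η1 + η2
η = 26 + 19 = 45
N = 110 + 56 = 166
log2(45) ≈ 5.4919
V = 166 * 5.4919 = 911.66

911.66


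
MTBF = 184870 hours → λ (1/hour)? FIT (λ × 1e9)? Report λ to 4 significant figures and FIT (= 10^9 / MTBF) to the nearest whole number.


Formula: λ = 1 / MTBF; FIT = λ × 1e9 = 1e9 / MTBF
λ = 1 / 184870 ≈ 5.409e-06 failures/hour
FIT = 1e9 / 184870 ≈ 5409 failures per 1e9 hours (nearest whole number)

λ = 5.409e-06 /h, FIT = 5409


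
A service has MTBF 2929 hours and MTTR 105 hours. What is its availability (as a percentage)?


Availability = MTBF / (MTBF + MTTR)
Availability = 2929 / (2929 + 105)
Availability = 2929 / 3034
Availability = 96.5392%

96.5392%


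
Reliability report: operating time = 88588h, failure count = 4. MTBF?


Formula: MTBF = Total operating time / Number of failures
MTBF = 88588 / 4
MTBF = 22147.0 hours

22147.0 hours


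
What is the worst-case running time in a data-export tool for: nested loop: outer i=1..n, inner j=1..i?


Reasoning: triangle: n(n+1)/2 ~ n^2/2
Complexity: O(n^2)

O(n^2)


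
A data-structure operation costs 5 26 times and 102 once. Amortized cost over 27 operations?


Formula: Amortized cost = Total cost / Operations
Total cost = (26 * 5) + (1 * 102)
Total cost = 130 + 102 = 232
Amortized = 232 / 27 = 8.5926

8.5926


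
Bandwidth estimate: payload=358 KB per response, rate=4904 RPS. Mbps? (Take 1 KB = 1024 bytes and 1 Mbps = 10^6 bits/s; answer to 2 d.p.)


Formula: Mbps = payload_bytes * RPS * 8 / 1e6
Payload per request = 358 KB = 358 * 1024 = 366592 bytes
Total bytes/sec = 366592 * 4904 = 1797767168
Total bits/sec = 1797767168 * 8 = 14382137344
Mbps = 14382137344 / 1e6 = 14382.14

14382.14 Mbps


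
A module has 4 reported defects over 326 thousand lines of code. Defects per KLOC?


Defect density = defects / KLOC
Defect density = 4 / 326
Defect density = 0.012 defects/KLOC

0.012 defects/KLOC


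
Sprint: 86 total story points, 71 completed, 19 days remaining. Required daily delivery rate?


Formula: Required rate = Remaining points / Days left
Remaining = 86 - 71 = 15 points
Required rate = 15 / 19 = 0.79 points/day

0.79 points/day


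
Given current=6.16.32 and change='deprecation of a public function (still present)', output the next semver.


Current: 6.16.32
Change category: 'deprecation of a public function (still present)' → minor bump
SemVer rule: minor bump → increment MINOR, reset PATCH to 0 (MAJOR unchanged)
New: 6.17.0

6.17.0


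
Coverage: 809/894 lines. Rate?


Coverage = covered / total * 100
Coverage = 809 / 894 * 100
Coverage = 90.49%

90.49%


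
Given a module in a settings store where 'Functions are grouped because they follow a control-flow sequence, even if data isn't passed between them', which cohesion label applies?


Reasoning: Grouped by order of execution within a routine, not by data flow
Type: Procedural cohesion

Procedural cohesion


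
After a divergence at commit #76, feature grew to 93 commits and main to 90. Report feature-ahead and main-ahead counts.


Common ancestor: commit #76
feature commits after divergence: 93 - 76 = 17
main commits after divergence: 90 - 76 = 14
feature is 17 commits ahead of main
main is 14 commits ahead of feature

feature ahead: 17, main ahead: 14


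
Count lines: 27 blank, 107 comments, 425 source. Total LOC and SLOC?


Total LOC = blank + comment + code
Total LOC = 27 + 107 + 425 = 559
SLOC (source only) = code = 425

Total LOC: 559, SLOC: 425


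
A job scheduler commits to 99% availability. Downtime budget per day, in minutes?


Formula: allowed downtime = period * (100 - SLA) / 100
Period (day) = 1440 minutes
Unavailability fraction = (100 - 99.0) / 100
Allowed downtime = 1440 * (100 - 99.0) / 100
Allowed downtime = 14.4 minutes

14.4 minutes


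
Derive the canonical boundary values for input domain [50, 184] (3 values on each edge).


Range: [50, 184]
Boundaries: just below min, min, min+1, max-1, max, just above max
Values: [49, 50, 51, 183, 184, 185]

[49, 50, 51, 183, 184, 185]


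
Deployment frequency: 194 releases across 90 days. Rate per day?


Formula: deployments per day = releases / days
= 194 / 90
= 2.156 deploys/day
(equivalently, 15.09 deploys/week)

2.156 deploys/day


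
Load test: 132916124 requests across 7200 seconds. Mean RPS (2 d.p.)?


Formula: throughput = requests / seconds
throughput = 132916124 / 7200
throughput = 18460.57 requests/second

18460.57 requests/second


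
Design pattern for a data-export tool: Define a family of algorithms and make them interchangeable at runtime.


This matches the Strategy pattern

Strategy


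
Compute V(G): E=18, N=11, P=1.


Formula: V(G) = E - N + 2P
V(G) = 18 - 11 + 2*1
V(G) = 7 + 2
V(G) = 9

9


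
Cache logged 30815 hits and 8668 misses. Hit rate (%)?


Formula: hit rate = hits / (hits + misses) * 100
hit rate = 30815 / (30815 + 8668) * 100
hit rate = 30815 / 39483 * 100
hit rate = 78.05%

78.05%


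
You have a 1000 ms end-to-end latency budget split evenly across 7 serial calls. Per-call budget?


Formula: per_stage = total_budget / stages
per_stage = 1000 / 7
per_stage = 142.86 ms

142.86 ms


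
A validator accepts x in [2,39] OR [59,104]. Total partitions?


Valid ranges: [2,39] and [59,104]
Class 1: x < 2 — invalid
Class 2: 2 ≤ x ≤ 39 — valid
Class 3: 39 < x < 59 — invalid (gap between ranges)
Class 4: 59 ≤ x ≤ 104 — valid
Class 5: x > 104 — invalid
Total equivalence classes: 5

5 equivalence classes


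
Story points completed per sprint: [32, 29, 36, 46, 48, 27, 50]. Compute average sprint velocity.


Formula: Avg velocity = Total points / Number of sprints
Points: [32, 29, 36, 46, 48, 27, 50]
Sum = 32 + 29 + 36 + 46 + 48 + 27 + 50 = 268
Avg velocity = 268 / 7 = 38.29 points/sprint

38.29 points/sprint


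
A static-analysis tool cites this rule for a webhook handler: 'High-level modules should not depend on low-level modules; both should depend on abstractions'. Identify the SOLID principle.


This describes the Dependency Inversion Principle (DIP)

Dependency Inversion Principle (DIP)


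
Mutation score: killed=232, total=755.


Mutation score = killed / total * 100
Mutation score = 232 / 755 * 100
Mutation score = 30.73%

30.73%


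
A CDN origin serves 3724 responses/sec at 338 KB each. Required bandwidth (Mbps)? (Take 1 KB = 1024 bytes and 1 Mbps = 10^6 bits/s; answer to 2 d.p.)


Formula: Mbps = payload_bytes * RPS * 8 / 1e6
Payload per request = 338 KB = 338 * 1024 = 346112 bytes
Total bytes/sec = 346112 * 3724 = 1288921088
Total bits/sec = 1288921088 * 8 = 10311368704
Mbps = 10311368704 / 1e6 = 10311.37

10311.37 Mbps


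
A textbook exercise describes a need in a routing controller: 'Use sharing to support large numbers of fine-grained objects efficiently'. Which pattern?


This matches the Flyweight pattern

Flyweight


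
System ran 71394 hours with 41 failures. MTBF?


Formula: MTBF = Total operating time / Number of failures
MTBF = 71394 / 41
MTBF = 1741.32 hours

1741.32 hours


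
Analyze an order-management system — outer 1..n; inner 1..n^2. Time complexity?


Reasoning: n times n^2
Complexity: O(n^3)

O(n^3)


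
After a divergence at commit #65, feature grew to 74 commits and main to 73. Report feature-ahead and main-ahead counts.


Common ancestor: commit #65
feature commits after divergence: 74 - 65 = 9
main commits after divergence: 73 - 65 = 8
feature is 9 commits ahead of main
main is 8 commits ahead of feature

feature ahead: 9, main ahead: 8


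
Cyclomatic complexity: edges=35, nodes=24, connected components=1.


Formula: V(G) = E - N + 2P
V(G) = 35 - 24 + 2*1
V(G) = 11 + 2
V(G) = 13

13


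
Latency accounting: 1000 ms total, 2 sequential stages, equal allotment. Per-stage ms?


Formula: per_stage = total_budget / stages
per_stage = 1000 / 2
per_stage = 500.0 ms

500.0 ms


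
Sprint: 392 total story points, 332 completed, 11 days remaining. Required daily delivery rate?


Formula: Required rate = Remaining points / Days left
Remaining = 392 - 332 = 60 points
Required rate = 60 / 11 = 5.45 points/day

5.45 points/day


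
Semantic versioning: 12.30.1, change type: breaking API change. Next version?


Current: 12.30.1
Change category: 'breaking API change' → major bump
SemVer rule: major bump → increment MAJOR, reset MINOR and PATCH to 0
New: 13.0.0

13.0.0


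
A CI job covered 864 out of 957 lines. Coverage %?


Coverage = covered / total * 100
Coverage = 864 / 957 * 100
Coverage = 90.28%

90.28%


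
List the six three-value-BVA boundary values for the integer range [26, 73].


Range: [26, 73]
Boundaries: just below min, min, min+1, max-1, max, just above max
Values: [25, 26, 27, 72, 73, 74]

[25, 26, 27, 72, 73, 74]


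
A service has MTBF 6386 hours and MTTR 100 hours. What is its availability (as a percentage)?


Availability = MTBF / (MTBF + MTTR)
Availability = 6386 / (6386 + 100)
Availability = 6386 / 6486
Availability = 98.4582%

98.4582%


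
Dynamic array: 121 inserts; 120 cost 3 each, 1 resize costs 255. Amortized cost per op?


Formula: Amortized cost = Total cost / Operations
Total cost = (120 * 3) + (1 * 255)
Total cost = 360 + 255 = 615
Amortized = 615 / 121 = 5.0826

5.0826


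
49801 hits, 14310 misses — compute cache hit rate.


Formula: hit rate = hits / (hits + misses) * 100
hit rate = 49801 / (49801 + 14310) * 100
hit rate = 49801 / 64111 * 100
hit rate = 77.68%

77.68%


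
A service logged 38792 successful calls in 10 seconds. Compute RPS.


Formula: throughput = requests / seconds
throughput = 38792 / 10
throughput = 3879.2 requests/second

3879.2 requests/second


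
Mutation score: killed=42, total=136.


Mutation score = killed / total * 100
Mutation score = 42 / 136 * 100
Mutation score = 30.88%

30.88%


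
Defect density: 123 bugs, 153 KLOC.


Defect density = defects / KLOC
Defect density = 123 / 153
Defect density = 0.804 defects/KLOC

0.804 defects/KLOC


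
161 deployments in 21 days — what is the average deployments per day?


Formula: deployments per day = releases / days
= 161 / 21
= 7.667 deploys/day
(equivalently, 53.67 deploys/week)

7.667 deploys/day


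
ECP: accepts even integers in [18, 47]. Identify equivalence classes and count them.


Constraint: even integers in [18, 47]
Class 1: x < 18 — out-of-range invalid
Class 2: x in [18,47] but odd — wrong type invalid
Class 3: x in [18,47] and even — valid
Class 4: x > 47 — out-of-range invalid
Total equivalence classes: 4

4 equivalence classes


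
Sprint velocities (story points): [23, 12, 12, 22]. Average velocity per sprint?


Formula: Avg velocity = Total points / Number of sprints
Points: [23, 12, 12, 22]
Sum = 23 + 12 + 12 + 22 = 69
Avg velocity = 69 / 4 = 17.25 points/sprint

17.25 points/sprint


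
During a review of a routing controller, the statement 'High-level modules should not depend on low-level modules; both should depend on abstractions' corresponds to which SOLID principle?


This describes the Dependency Inversion Principle (DIP)

Dependency Inversion Principle (DIP)


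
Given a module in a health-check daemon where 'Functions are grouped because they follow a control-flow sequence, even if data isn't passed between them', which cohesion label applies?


Reasoning: Grouped by order of execution within a routine, not by data flow
Type: Procedural cohesion

Procedural cohesion


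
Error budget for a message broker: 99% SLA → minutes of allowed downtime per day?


Formula: allowed downtime = period * (100 - SLA) / 100
Period (day) = 1440 minutes
Unavailability fraction = (100 - 99.0) / 100
Allowed downtime = 1440 * (100 - 99.0) / 100
Allowed downtime = 14.4 minutes

14.4 minutes


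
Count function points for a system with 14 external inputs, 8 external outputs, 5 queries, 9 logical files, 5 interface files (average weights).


UFP = EI*4 + EO*5 + EQ*4 + ILF*10 + EIF*7
UFP = 14*4 + 8*5 + 5*4 + 9*10 + 5*7
UFP = 56 + 40 + 20 + 90 + 35
UFP = 241

241


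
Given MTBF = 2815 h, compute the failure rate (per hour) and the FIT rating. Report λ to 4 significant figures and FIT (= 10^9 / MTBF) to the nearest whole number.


Formula: λ = 1 / MTBF; FIT = λ × 1e9 = 1e9 / MTBF
λ = 1 / 2815 ≈ 3.552e-04 failures/hour
FIT = 1e9 / 2815 ≈ 355240 failures per 1e9 hours (nearest whole number)

λ = 3.552e-04 /h, FIT = 355240


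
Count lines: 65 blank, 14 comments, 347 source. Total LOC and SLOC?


Total LOC = blank + comment + code
Total LOC = 65 + 14 + 347 = 426
SLOC (source only) = code = 347

Total LOC: 426, SLOC: 347


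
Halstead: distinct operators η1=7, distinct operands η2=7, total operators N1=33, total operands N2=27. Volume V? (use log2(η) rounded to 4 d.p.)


Formula: V = N * log2(η), where N = N1 + N2 and η = η1 + η2
η = 7 + 7 = 14
N = 33 + 27 = 60
log2(14) ≈ 3.8074
V = 60 * 3.8074 = 228.44

228.44


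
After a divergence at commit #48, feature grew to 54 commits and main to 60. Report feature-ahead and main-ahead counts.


Common ancestor: commit #48
feature commits after divergence: 54 - 48 = 6
main commits after divergence: 60 - 48 = 12
feature is 6 commits ahead of main
main is 12 commits ahead of feature

feature ahead: 6, main ahead: 12


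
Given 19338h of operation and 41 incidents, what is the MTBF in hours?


Formula: MTBF = Total operating time / Number of failures
MTBF = 19338 / 41
MTBF = 471.66 hours

471.66 hours


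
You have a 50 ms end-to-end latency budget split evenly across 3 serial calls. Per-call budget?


Formula: per_stage = total_budget / stages
per_stage = 50 / 3
per_stage = 16.67 ms

16.67 ms


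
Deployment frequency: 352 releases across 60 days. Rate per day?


Formula: deployments per day = releases / days
= 352 / 60
= 5.867 deploys/day
(equivalently, 41.07 deploys/week)

5.867 deploys/day


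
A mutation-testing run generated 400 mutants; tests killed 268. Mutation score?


Mutation score = killed / total * 100
Mutation score = 268 / 400 * 100
Mutation score = 67.0%

67.0%


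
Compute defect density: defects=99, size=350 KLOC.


Defect density = defects / KLOC
Defect density = 99 / 350
Defect density = 0.283 defects/KLOC

0.283 defects/KLOC


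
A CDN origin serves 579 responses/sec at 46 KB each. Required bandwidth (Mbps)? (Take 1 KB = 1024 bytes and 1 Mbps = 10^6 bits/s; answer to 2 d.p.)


Formula: Mbps = payload_bytes * RPS * 8 / 1e6
Payload per request = 46 KB = 46 * 1024 = 47104 bytes
Total bytes/sec = 47104 * 579 = 27273216
Total bits/sec = 27273216 * 8 = 218185728
Mbps = 218185728 / 1e6 = 218.19

218.19 Mbps


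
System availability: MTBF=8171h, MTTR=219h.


Availability = MTBF / (MTBF + MTTR)
Availability = 8171 / (8171 + 219)
Availability = 8171 / 8390
Availability = 97.3897%

97.3897%


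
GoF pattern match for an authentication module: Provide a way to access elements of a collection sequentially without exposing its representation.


This matches the Iterator pattern

Iterator


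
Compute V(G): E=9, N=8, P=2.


Formula: V(G) = E - N + 2P
V(G) = 9 - 8 + 2*2
V(G) = 1 + 4
V(G) = 5

5


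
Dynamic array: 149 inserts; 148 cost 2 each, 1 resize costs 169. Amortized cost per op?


Formula: Amortized cost = Total cost / Operations
Total cost = (148 * 2) + (1 * 169)
Total cost = 296 + 169 = 465
Amortized = 465 / 149 = 3.1208

3.1208


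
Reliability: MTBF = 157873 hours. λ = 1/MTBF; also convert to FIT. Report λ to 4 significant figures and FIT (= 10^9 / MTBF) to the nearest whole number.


Formula: λ = 1 / MTBF; FIT = λ × 1e9 = 1e9 / MTBF
λ = 1 / 157873 ≈ 6.334e-06 failures/hour
FIT = 1e9 / 157873 ≈ 6334 failures per 1e9 hours (nearest whole number)

λ = 6.334e-06 /h, FIT = 6334


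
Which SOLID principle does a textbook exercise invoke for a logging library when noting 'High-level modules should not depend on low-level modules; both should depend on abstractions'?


This describes the Dependency Inversion Principle (DIP)

Dependency Inversion Principle (DIP)


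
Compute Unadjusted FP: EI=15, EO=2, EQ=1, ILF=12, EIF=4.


UFP = EI*4 + EO*5 + EQ*4 + ILF*10 + EIF*7
UFP = 15*4 + 2*5 + 1*4 + 12*10 + 4*7
UFP = 60 + 10 + 4 + 120 + 28
UFP = 222

222


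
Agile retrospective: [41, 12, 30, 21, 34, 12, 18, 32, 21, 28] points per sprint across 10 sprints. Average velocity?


Formula: Avg velocity = Total points / Number of sprints
Points: [41, 12, 30, 21, 34, 12, 18, 32, 21, 28]
Sum = 41 + 12 + 30 + 21 + 34 + 12 + 18 + 32 + 21 + 28 = 249
Avg velocity = 249 / 10 = 24.9 points/sprint

24.9 points/sprint


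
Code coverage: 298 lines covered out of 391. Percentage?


Coverage = covered / total * 100
Coverage = 298 / 391 * 100
Coverage = 76.21%

76.21%


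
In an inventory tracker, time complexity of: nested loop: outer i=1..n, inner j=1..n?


Reasoning: n iterations times n iterations
Complexity: O(n^2)

O(n^2)


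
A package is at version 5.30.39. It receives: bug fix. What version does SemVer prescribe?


Current: 5.30.39
Change category: 'bug fix' → patch bump
SemVer rule: patch bump → increment PATCH (MAJOR and MINOR unchanged)
New: 5.30.40

5.30.40


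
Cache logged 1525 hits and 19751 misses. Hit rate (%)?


Formula: hit rate = hits / (hits + misses) * 100
hit rate = 1525 / (1525 + 19751) * 100
hit rate = 1525 / 21276 * 100
hit rate = 7.17%

7.17%


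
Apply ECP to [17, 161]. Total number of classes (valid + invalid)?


Valid range: [17, 161]
Class 1: x < 17 — invalid
Class 2: 17 ≤ x ≤ 161 — valid
Class 3: x > 161 — invalid
Total equivalence classes: 3

3 equivalence classes


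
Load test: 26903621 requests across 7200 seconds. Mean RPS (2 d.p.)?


Formula: throughput = requests / seconds
throughput = 26903621 / 7200
throughput = 3736.61 requests/second

3736.61 requests/second


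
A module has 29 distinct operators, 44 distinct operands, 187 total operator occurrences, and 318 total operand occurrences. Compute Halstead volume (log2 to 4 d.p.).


Formula: V = N * log2(η), where N = N1 + N2 and η = η1 + η2
η = 29 + 44 = 73
N = 187 + 318 = 505
log2(73) ≈ 6.1898
V = 505 * 6.1898 = 3125.85

3125.85


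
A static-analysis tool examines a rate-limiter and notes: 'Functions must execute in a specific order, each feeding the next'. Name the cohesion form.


Reasoning: Output of one is input to next
Type: Sequential cohesion

Sequential cohesion


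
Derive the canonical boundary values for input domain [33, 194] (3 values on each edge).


Range: [33, 194]
Boundaries: just below min, min, min+1, max-1, max, just above max
Values: [32, 33, 34, 193, 194, 195]

[32, 33, 34, 193, 194, 195]


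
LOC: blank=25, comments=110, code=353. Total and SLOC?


Total LOC = blank + comment + code
Total LOC = 25 + 110 + 353 = 488
SLOC (source only) = code = 353

Total LOC: 488, SLOC: 353


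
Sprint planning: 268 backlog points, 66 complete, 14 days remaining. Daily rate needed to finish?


Formula: Required rate = Remaining points / Days left
Remaining = 268 - 66 = 202 points
Required rate = 202 / 14 = 14.43 points/day

14.43 points/day


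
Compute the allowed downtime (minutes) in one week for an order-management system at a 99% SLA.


Formula: allowed downtime = period * (100 - SLA) / 100
Period (week) = 10080 minutes
Unavailability fraction = (100 - 99.0) / 100
Allowed downtime = 10080 * (100 - 99.0) / 100
Allowed downtime = 100.8 minutes

100.8 minutes


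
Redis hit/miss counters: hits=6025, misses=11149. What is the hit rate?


Formula: hit rate = hits / (hits + misses) * 100
hit rate = 6025 / (6025 + 11149) * 100
hit rate = 6025 / 17174 * 100
hit rate = 35.08%

35.08%


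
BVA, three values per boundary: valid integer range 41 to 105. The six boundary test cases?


Range: [41, 105]
Boundaries: just below min, min, min+1, max-1, max, just above max
Values: [40, 41, 42, 104, 105, 106]

[40, 41, 42, 104, 105, 106]


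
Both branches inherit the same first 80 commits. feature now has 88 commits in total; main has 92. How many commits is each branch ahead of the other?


Common ancestor: commit #80
feature commits after divergence: 88 - 80 = 8
main commits after divergence: 92 - 80 = 12
feature is 8 commits ahead of main
main is 12 commits ahead of feature

feature ahead: 8, main ahead: 12


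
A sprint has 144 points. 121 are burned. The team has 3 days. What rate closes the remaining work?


Formula: Required rate = Remaining points / Days left
Remaining = 144 - 121 = 23 points
Required rate = 23 / 3 = 7.67 points/day

7.67 points/day


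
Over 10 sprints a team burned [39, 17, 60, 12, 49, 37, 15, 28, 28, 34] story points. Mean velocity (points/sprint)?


Formula: Avg velocity = Total points / Number of sprints
Points: [39, 17, 60, 12, 49, 37, 15, 28, 28, 34]
Sum = 39 + 17 + 60 + 12 + 49 + 37 + 15 + 28 + 28 + 34 = 319
Avg velocity = 319 / 10 = 31.9 points/sprint

31.9 points/sprint


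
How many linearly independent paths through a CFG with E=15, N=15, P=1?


Formula: V(G) = E - N + 2P
V(G) = 15 - 15 + 2*1
V(G) = 0 + 2
V(G) = 2

2


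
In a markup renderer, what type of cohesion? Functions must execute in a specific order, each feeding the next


Reasoning: Output of one is input to next
Type: Sequential cohesion

Sequential cohesion


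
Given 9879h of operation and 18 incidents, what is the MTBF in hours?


Formula: MTBF = Total operating time / Number of failures
MTBF = 9879 / 18
MTBF = 548.83 hours

548.83 hours


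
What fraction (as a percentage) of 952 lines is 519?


Coverage = covered / total * 100
Coverage = 519 / 952 * 100
Coverage = 54.52%

54.52%


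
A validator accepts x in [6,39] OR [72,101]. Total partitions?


Valid ranges: [6,39] and [72,101]
Class 1: x < 6 — invalid
Class 2: 6 ≤ x ≤ 39 — valid
Class 3: 39 < x < 72 — invalid (gap between ranges)
Class 4: 72 ≤ x ≤ 101 — valid
Class 5: x > 101 — invalid
Total equivalence classes: 5

5 equivalence classes


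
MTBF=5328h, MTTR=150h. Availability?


Availability = MTBF / (MTBF + MTTR)
Availability = 5328 / (5328 + 150)
Availability = 5328 / 5478
Availability = 97.2618%

97.2618%


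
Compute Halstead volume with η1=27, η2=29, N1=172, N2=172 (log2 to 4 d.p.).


Formula: V = N * log2(η), where N = N1 + N2 and η = η1 + η2
η = 27 + 29 = 56
N = 172 + 172 = 344
log2(56) ≈ 5.8074
V = 344 * 5.8074 = 1997.75

1997.75


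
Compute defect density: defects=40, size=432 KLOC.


Defect density = defects / KLOC
Defect density = 40 / 432
Defect density = 0.093 defects/KLOC

0.093 defects/KLOC


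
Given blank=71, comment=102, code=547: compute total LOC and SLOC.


Total LOC = blank + comment + code
Total LOC = 71 + 102 + 547 = 720
SLOC (source only) = code = 547

Total LOC: 720, SLOC: 547


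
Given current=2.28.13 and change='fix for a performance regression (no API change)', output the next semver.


Current: 2.28.13
Change category: 'fix for a performance regression (no API change)' → patch bump
SemVer rule: patch bump → increment PATCH (MAJOR and MINOR unchanged)
New: 2.28.14

2.28.14


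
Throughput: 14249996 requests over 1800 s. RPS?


Formula: throughput = requests / seconds
throughput = 14249996 / 1800
throughput = 7916.66 requests/second

7916.66 requests/second


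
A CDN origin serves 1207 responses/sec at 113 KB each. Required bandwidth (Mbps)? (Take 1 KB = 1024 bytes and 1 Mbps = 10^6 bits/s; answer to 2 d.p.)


Formula: Mbps = payload_bytes * RPS * 8 / 1e6
Payload per request = 113 KB = 113 * 1024 = 115712 bytes
Total bytes/sec = 115712 * 1207 = 139664384
Total bits/sec = 139664384 * 8 = 1117315072
Mbps = 1117315072 / 1e6 = 1117.32

1117.32 Mbps


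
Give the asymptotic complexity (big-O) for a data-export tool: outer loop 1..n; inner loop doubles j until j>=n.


Reasoning: linear outer times logarithmic inner
Complexity: O(n log n)

O(n log n)


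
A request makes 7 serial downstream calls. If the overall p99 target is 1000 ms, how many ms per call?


Formula: per_stage = total_budget / stages
per_stage = 1000 / 7
per_stage = 142.86 ms

142.86 ms


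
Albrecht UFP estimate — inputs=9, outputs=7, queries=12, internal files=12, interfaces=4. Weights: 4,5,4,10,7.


UFP = EI*4 + EO*5 + EQ*4 + ILF*10 + EIF*7
UFP = 9*4 + 7*5 + 12*4 + 12*10 + 4*7
UFP = 36 + 35 + 48 + 120 + 28
UFP = 267

267


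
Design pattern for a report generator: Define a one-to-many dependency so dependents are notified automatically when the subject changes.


This matches the Observer pattern

Observer


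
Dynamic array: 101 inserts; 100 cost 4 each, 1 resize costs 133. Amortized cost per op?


Formula: Amortized cost = Total cost / Operations
Total cost = (100 * 4) + (1 * 133)
Total cost = 400 + 133 = 533
Amortized = 533 / 101 = 5.2772

5.2772


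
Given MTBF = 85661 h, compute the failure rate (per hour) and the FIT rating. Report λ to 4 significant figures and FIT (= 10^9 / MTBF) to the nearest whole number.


Formula: λ = 1 / MTBF; FIT = λ × 1e9 = 1e9 / MTBF
λ = 1 / 85661 ≈ 1.167e-05 failures/hour
FIT = 1e9 / 85661 ≈ 11674 failures per 1e9 hours (nearest whole number)

λ = 1.167e-05 /h, FIT = 11674


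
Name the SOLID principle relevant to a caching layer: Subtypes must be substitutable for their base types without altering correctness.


This describes the Liskov Substitution Principle (LSP)

Liskov Substitution Principle (LSP)


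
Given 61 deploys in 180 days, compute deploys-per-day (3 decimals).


Formula: deployments per day = releases / days
= 61 / 180
= 0.339 deploys/day
(equivalently, 2.37 deploys/week)

0.339 deploys/day


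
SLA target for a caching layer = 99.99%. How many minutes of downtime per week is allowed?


Formula: allowed downtime = period * (100 - SLA) / 100
Period (week) = 10080 minutes
Unavailability fraction = (100 - 99.99) / 100
Allowed downtime = 10080 * (100 - 99.99) / 100
Allowed downtime = 1.008 minutes

1.008 minutes


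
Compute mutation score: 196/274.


Mutation score = killed / total * 100
Mutation score = 196 / 274 * 100
Mutation score = 71.53%

71.53%


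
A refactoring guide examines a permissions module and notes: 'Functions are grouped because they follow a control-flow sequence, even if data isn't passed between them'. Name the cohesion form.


Reasoning: Grouped by order of execution within a routine, not by data flow
Type: Procedural cohesion

Procedural cohesion


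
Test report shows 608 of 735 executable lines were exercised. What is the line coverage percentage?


Coverage = covered / total * 100
Coverage = 608 / 735 * 100
Coverage = 82.72%

82.72%


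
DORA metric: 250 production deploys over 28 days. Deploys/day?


Formula: deployments per day = releases / days
= 250 / 28
= 8.929 deploys/day
(equivalently, 62.5 deploys/week)

8.929 deploys/day


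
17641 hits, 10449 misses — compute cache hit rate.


Formula: hit rate = hits / (hits + misses) * 100
hit rate = 17641 / (17641 + 10449) * 100
hit rate = 17641 / 28090 * 100
hit rate = 62.8%

62.8%


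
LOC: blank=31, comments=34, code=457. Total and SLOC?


Total LOC = blank + comment + code
Total LOC = 31 + 34 + 457 = 522
SLOC (source only) = code = 457

Total LOC: 522, SLOC: 457


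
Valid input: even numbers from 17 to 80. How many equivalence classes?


Constraint: even integers in [17, 80]
Class 1: x < 17 — out-of-range invalid
Class 2: x in [17,80] but odd — wrong type invalid
Class 3: x in [17,80] and even — valid
Class 4: x > 80 — out-of-range invalid
Total equivalence classes: 4

4 equivalence classes


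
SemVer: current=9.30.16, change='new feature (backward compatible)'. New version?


Current: 9.30.16
Change category: 'new feature (backward compatible)' → minor bump
SemVer rule: minor bump → increment MINOR, reset PATCH to 0 (MAJOR unchanged)
New: 9.31.0

9.31.0


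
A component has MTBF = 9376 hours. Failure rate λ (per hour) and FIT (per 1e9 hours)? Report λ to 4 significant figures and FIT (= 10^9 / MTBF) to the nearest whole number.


Formula: λ = 1 / MTBF; FIT = λ × 1e9 = 1e9 / MTBF
λ = 1 / 9376 ≈ 1.067e-04 failures/hour
FIT = 1e9 / 9376 ≈ 106655 failures per 1e9 hours (nearest whole number)

λ = 1.067e-04 /h, FIT = 106655


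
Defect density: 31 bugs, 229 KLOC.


Defect density = defects / KLOC
Defect density = 31 / 229
Defect density = 0.135 defects/KLOC

0.135 defects/KLOC


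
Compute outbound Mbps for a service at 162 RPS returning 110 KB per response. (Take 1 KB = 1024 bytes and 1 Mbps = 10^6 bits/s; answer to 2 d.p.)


Formula: Mbps = payload_bytes * RPS * 8 / 1e6
Payload per request = 110 KB = 110 * 1024 = 112640 bytes
Total bytes/sec = 112640 * 162 = 18247680
Total bits/sec = 18247680 * 8 = 145981440
Mbps = 145981440 / 1e6 = 145.98

145.98 Mbps


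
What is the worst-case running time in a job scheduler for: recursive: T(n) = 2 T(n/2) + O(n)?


Reasoning: master theorem case 2 (merge-sort recurrence)
Complexity: O(n log n)

O(n log n)


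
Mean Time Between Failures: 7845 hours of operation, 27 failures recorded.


Formula: MTBF = Total operating time / Number of failures
MTBF = 7845 / 27
MTBF = 290.56 hours

290.56 hours


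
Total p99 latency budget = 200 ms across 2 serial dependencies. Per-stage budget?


Formula: per_stage = total_budget / stages
per_stage = 200 / 2
per_stage = 100.0 ms

100.0 ms


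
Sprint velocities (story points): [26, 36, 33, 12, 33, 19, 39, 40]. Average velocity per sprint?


Formula: Avg velocity = Total points / Number of sprints
Points: [26, 36, 33, 12, 33, 19, 39, 40]
Sum = 26 + 36 + 33 + 12 + 33 + 19 + 39 + 40 = 238
Avg velocity = 238 / 8 = 29.75 points/sprint

29.75 points/sprint
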